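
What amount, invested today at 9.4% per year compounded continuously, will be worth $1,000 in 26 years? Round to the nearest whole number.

P = A·e^(−rt) = 1,000·e^(−2.444).
e^(−2.444) ≈ 0.0868129044, so P ≈ 86.8129.

$87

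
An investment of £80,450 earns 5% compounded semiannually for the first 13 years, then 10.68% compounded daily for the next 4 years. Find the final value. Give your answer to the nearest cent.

Phase 1: 80,450·(1 + 0.025)^26 ≈ 152,878.5478.
Phase 2: 152,878.5478·(1 + 0.1068/365)^1460 ≈ 234,341.9358.

£234,341.94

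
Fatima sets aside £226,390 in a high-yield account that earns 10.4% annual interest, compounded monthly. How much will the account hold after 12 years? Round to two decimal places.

£784,371.08

Periodic rate = 10.4%/12 = 0.00866667; periods = 12·12 = 144.
A = 226,390·(1 + 0.104/12)^144 ≈ 226,390·3.46468959106 ≈ 784,371.0765.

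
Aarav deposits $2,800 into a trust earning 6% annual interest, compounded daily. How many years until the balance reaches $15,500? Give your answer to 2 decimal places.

28.52 years

We need (1 + 0.000164384)^(365t) = 5.5357, so 365t = ln 5.5357 / ln 1.000164 ≈ 10410.7809.
t ≈ 10410.7809/365 = 28.5227 years.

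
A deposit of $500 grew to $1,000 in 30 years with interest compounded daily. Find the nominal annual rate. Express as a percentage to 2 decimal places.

The 10950-period growth factor is 1,000/500 = 2.
r/365 = 2^(1/10950) − 1 ≈ 0.0000633031, so r ≈ 365·0.0000633031 = 2.31056%.

2.31%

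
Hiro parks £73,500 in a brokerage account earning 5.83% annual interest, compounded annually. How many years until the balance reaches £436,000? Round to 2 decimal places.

31.42 years

We need (1 + 0.0583)^t = 5.932, so t = ln 5.932 / ln 1.0583 ≈ 31.4196.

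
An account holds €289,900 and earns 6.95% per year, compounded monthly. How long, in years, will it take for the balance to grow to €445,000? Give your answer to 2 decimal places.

(1 + 0.00579167)^(12t) = 445,000/289,900 = 1.535.
12t·ln(1 + 0.00579167) = ln(1.535); 12t = 0.42854/0.00577496 ≈ 74.2063.
t ≈ 6.1839 years.

6.18 years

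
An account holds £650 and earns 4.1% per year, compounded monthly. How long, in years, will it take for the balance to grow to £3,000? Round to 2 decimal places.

We need (1 + 0.00341667)^(12t) = 4.6154, so 12t = ln 4.6154 / ln 1.003417 ≈ 448.3921.
t ≈ 448.3921/12 = 37.3660 years.

37.37 years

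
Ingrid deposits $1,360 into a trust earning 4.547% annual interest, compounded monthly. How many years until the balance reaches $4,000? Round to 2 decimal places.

We need (1 + 0.00378917)^(12t) = 2.9412, so 12t = ln 2.9412 / ln 1.003789 ≈ 285.2480.
t ≈ 285.2480/12 = 23.7707 years.

23.77 years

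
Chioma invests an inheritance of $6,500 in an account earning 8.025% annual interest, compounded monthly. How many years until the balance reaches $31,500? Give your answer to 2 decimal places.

(1 + 0.0066875)^(12t) = 31,500/6,500 = 4.8462.
12t·ln(1 + 0.0066875) = ln(4.8462); 12t = 1.5782/0.00666524 ≈ 236.7786.
t ≈ 19.7315 years.

19.73 years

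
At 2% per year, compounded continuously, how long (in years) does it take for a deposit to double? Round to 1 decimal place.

e^(0.02t) = 2, so 0.02t = ln 2 ≈ 0.69315.
t ≈ 0.69315/0.02 ≈ 34.6574.

34.7 years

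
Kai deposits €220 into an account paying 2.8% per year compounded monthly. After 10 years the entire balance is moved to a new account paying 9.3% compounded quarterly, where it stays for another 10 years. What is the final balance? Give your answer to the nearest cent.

Phase 1: 220·(1 + 0.028/12)^120 ≈ 290.9936.
Phase 2: 290.9936·(1 + 0.02325)^40 ≈ 729.7156.

€729.72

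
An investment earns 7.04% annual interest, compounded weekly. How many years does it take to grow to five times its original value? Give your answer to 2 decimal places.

(1 + 0.00135385)^(52t) = 5.
52t = ln 5 / ln(1 + 0.00135385) ≈ 1.6094/0.00135293 ≈ 1189.5939.
t ≈ 22.8768.

22.88 years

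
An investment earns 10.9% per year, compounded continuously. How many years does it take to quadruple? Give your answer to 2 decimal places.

12.72 years

e^(0.109t) = 4, so 0.109t = ln 4 ≈ 1.3863.
t ≈ 1.3863/0.109 ≈ 12.7183.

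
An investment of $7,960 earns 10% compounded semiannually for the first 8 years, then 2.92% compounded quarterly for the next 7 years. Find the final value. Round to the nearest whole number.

Phase 1: 7,960·(1 + 0.05)^16 ≈ 17,375.6817.
Phase 2: 17,375.6817·(1 + 0.0073)^28 ≈ 21,300.4708.

$21,300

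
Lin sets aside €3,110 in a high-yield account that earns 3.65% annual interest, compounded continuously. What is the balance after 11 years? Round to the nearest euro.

€4,647

A = P·e^(rt) = 3,110·e^(0.0365·11) = 3,110·e^0.4015.
e^0.4015 ≈ 1.494064114, so A ≈ 4,646.5394.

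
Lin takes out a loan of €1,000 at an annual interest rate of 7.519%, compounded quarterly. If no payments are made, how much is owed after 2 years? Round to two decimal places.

Growth factor = (1 + 0.0187975)^8 ≈ 1.160654514.
A ≈ 1,000 × 1.160654514 ≈ 1,160.6545.

€1,160.65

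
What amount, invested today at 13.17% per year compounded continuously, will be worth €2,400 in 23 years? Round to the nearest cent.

P = A·e^(−rt) = 2,400·e^(−3.0291).
e^(−3.0291) ≈ 0.04835914177, so P ≈ 116.0619.

€116.06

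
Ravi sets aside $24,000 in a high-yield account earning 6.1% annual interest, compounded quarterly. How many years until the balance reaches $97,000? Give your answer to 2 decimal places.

23.07 years

We need (1 + 0.01525)^(4t) = 4.0417, so 4t = ln 4.0417 / ln 1.01525 ≈ 92.2806.
t ≈ 92.2806/4 = 23.0702 years.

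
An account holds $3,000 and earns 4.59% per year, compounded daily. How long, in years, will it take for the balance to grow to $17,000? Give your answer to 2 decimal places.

37.79 years

(1 + 0.000125753)^(365t) = 17,000/3,000 = 5.6667.
365t·ln(1 + 0.000125753) = ln(5.6667); 365t = 1.7346/0.000125746 ≈ 13794.5358.
t ≈ 37.7932 years.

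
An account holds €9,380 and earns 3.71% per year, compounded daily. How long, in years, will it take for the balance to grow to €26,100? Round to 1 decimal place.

27.6 years

(1 + 0.000101644)^(365t) = 26,100/9,380 = 2.7825.
365t·ln(1 + 0.000101644) = ln(2.7825); 365t = 1.0234/0.000101639 ≈ 10068.5649.
t ≈ 27.5851 years.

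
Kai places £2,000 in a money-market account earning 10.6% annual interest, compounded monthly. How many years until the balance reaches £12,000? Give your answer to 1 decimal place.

We need (1 + 0.00883333)^(12t) = 6, so 12t = ln 6 / ln 1.008833 ≈ 203.7353.
t ≈ 203.7353/12 = 16.9779 years.

17.0 years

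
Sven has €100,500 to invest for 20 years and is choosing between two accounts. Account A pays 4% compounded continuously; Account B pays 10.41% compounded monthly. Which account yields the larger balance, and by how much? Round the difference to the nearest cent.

Account B, by €575,187.73

Account A growth factor: e^(0.04·20) = e^0.8 ≈ 2.22554092849; balance ≈ 223,666.8633.
Account B growth factor: (1 + 0.008675)^240 ≈ 7.94880191617; balance ≈ 798,854.5926.
Account B is larger by 575,187.7293.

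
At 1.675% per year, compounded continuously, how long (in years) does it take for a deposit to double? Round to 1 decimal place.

e^(0.01675t) = 2, so 0.01675t = ln 2 ≈ 0.69315.
t ≈ 0.69315/0.01675 ≈ 41.3819.

41.4 years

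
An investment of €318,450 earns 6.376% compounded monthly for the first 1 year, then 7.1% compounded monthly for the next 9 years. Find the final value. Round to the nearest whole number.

Phase 1: 318,450·(1 + 0.06376/12)^12 ≈ 339,358.3692.
Phase 2: 339,358.3692·(1 + 0.071/12)^108 ≈ 641,733.9014.

€641,734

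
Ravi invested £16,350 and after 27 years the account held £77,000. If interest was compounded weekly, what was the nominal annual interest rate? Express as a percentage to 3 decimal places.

The 1404-period growth factor is 77,000/16,350 = 4.70948.
r/52 = 4.70948^(1/1404) − 1 ≈ 0.0011043, so r ≈ 52·0.0011043 = 5.74234%.

5.742%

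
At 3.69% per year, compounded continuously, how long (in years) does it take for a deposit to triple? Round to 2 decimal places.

29.77 years

e^(0.0369t) = 3, so 0.0369t = ln 3 ≈ 1.0986.
t ≈ 1.0986/0.0369 ≈ 29.7727.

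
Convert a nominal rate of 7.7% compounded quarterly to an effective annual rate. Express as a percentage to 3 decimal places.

EAR = (1 + 7.7%/4)^4 − 1 = (1 + 0.01925)^4 − 1.
(1 + 0.01925)^4 ≈ 1.079252, so EAR ≈ 7.92520%.

7.925%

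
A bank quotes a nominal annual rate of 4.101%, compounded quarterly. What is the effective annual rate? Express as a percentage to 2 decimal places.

4.16%

EAR = (1 + 4.101%/4)^4 − 1 = (1 + 0.0102525)^4 − 1.
(1 + 0.0102525)^4 ≈ 1.041645, so EAR ≈ 4.16450%.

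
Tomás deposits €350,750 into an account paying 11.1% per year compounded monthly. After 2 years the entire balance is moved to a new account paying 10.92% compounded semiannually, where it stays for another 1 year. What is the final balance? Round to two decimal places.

After 2 years at 11.1%: 350,750 × 1.24729790812 ≈ 437,489.7413.
Then 1 years at 10.92%: 437,489.7413 × 1.11218116 ≈ 486,567.8479.

€486,567.85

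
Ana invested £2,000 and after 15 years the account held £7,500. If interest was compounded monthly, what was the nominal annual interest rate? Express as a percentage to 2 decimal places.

8.84%

The 180-period growth factor is 7,500/2,000 = 3.75.
r/12 = 3.75^(1/180) − 1 ≈ 0.00737011, so r ≈ 12·0.00737011 = 8.84414%.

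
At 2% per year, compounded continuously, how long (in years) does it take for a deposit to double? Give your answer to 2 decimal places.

e^(0.02t) = 2, so 0.02t = ln 2 ≈ 0.69315.
t ≈ 0.69315/0.02 ≈ 34.6574.

34.66 years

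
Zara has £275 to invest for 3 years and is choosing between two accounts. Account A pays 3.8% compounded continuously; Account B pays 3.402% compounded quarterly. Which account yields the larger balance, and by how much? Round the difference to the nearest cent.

Account A, by £3.79

Account A growth factor: e^(0.038·3) = e^0.114 ≈ 1.12075212; balance ≈ 308.2068.
Account B growth factor: (1 + 0.008505)^12 ≈ 1.10697208; balance ≈ 304.4173.
Account A is larger by 3.7895.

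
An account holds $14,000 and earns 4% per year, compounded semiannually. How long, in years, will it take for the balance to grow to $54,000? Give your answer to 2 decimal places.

34.08 years

We need (1 + 0.02)^(2t) = 3.8571, so 2t = ln 3.8571 / ln 1.02 ≈ 68.1691.
t ≈ 68.1691/2 = 34.0845 years.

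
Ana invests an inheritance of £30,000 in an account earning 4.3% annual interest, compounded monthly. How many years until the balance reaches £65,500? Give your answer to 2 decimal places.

18.19 years

(1 + 0.00358333)^(12t) = 65,500/30,000 = 2.1833.
12t·ln(1 + 0.00358333) = ln(2.1833); 12t = 0.78085/0.00357693 ≈ 218.3026.
t ≈ 18.1919 years.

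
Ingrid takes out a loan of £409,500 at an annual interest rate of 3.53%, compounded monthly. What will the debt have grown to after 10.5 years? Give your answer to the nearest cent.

Periodic rate = 3.53%/12 = 0.00294167; periods = 12·10.5 = 126.
A = 409,500·(1 + 0.0353/12)^126 ≈ 409,500·1.44788794135 ≈ 592,910.1120.

£592,910.11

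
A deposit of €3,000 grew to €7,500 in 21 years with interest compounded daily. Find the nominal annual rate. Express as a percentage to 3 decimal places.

The 7665-period growth factor is 7,500/3,000 = 2.5.
r/365 = 2.5^(1/7665) − 1 ≈ 0.000119549, so r ≈ 365·0.000119549 = 4.36355%.

4.364%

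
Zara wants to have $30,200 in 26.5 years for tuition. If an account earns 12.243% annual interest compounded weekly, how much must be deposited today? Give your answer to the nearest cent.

Periodic rate = 12.243%/52 = 0.00235442; 1378 periods.
P = 30,200/(1 + 0.12243/52)^1378 ≈ 30,200/25.548577631 ≈ 1,182.0619.

$1,182.06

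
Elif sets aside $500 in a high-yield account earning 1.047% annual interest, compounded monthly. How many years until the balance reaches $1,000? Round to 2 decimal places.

(1 + 0.0008725)^(12t) = 1,000/500 = 2.
12t·ln(1 + 0.0008725) = ln(2); 12t = 0.69315/0.00087212 ≈ 794.7846.
t ≈ 66.2320 years.

66.23 years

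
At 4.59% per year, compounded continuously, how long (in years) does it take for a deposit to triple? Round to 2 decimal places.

e^(0.0459t) = 3, so 0.0459t = ln 3 ≈ 1.0986.
t ≈ 1.0986/0.0459 ≈ 23.9349.

23.93 years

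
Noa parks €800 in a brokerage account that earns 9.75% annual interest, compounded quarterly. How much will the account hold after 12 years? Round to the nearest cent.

€2,541.68

Growth factor = (1 + 0.024375)^48 ≈ 3.177097947.
A ≈ 800 × 3.177097947 ≈ 2,541.6784.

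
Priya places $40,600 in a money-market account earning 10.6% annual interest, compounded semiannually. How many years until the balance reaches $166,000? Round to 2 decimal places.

13.63 years

We need (1 + 0.053)^(2t) = 4.0887, so 2t = ln 4.0887 / ln 1.053 ≈ 27.2682.
t ≈ 27.2682/2 = 13.6341 years.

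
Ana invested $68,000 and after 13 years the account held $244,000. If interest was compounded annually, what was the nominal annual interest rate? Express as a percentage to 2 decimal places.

(1 + r)^13 = 244,000/68,000 = 3.58824.
1 + r = 3.58824^(1/13) ≈ 1.103273, so r ≈ 0.103273.
r ≈ 10.32734%.

10.33%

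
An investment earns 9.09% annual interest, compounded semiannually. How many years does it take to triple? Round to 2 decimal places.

(1 + 0.04545)^(2t) = 3.
2t = ln 3 / ln(1 + 0.04545) ≈ 1.0986/0.0444474 ≈ 24.7171.
t ≈ 12.3586.

12.36 years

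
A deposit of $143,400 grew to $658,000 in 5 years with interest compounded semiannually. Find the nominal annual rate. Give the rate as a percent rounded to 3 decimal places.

32.915%

The 10-period growth factor is 658,000/143,400 = 4.58856.
r/2 = 4.58856^(1/10) − 1 ≈ 0.164576, so r ≈ 2·0.164576 = 32.91511%.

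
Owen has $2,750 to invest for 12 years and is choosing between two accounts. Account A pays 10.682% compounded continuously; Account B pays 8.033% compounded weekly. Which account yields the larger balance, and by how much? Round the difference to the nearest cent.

A: e^(0.10682·12) = e^1.28184 ≈ 3.603263635, so 2,750 × 3.603263635 ≈ 9,908.9750.
B: (1 + 0.08033/52)^624 ≈ 2.620109732, so 2,750 × 2.620109732 ≈ 7,205.3018.
Difference ≈ 2,703.6732 in favor of A.

Account A, by $2,703.67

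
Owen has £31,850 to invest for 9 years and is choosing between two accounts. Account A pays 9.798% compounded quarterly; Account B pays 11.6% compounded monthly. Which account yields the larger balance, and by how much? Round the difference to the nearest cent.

Account B, by £13,905.39

Account A growth factor: (1 + 0.024495)^36 ≈ 2.3897603697; balance ≈ 76,113.8678.
Account B growth factor: (1 + 0.116/12)^108 ≈ 2.826350447; balance ≈ 90,019.2617.
Account B is larger by 13,905.3940.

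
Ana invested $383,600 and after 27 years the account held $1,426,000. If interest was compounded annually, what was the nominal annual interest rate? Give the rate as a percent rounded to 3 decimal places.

4.983%

(1 + r)^27 = 1,426,000/383,600 = 3.71741.
1 + r = 3.71741^(1/27) ≈ 1.049833, so r ≈ 0.0498326.
r ≈ 4.98326%.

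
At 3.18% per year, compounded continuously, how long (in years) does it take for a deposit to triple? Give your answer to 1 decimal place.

34.5 years

e^(0.0318t) = 3, so 0.0318t = ln 3 ≈ 1.0986.
t ≈ 1.0986/0.0318 ≈ 34.5476.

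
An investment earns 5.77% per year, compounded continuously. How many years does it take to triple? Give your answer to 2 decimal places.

e^(0.0577t) = 3, so 0.0577t = ln 3 ≈ 1.0986.
t ≈ 1.0986/0.0577 ≈ 19.0401.

19.04 years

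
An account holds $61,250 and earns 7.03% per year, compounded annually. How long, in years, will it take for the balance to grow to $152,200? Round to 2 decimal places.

(1 + 0.0703)^t = 152,200/61,250 = 2.4849.
t·ln(1 + 0.0703) = ln(2.4849); t = 0.91023/0.067939 ≈ 13.3978.

13.40 years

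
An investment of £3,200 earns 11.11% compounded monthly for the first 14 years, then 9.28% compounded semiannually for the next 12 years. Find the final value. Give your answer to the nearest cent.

£44,698.13

After 14 years at 11.11%: 3,200 × 4.7032037673 ≈ 15,050.2521.
Then 12 years at 9.28%: 15,050.2521 × 2.9699254197 ≈ 44,698.1262.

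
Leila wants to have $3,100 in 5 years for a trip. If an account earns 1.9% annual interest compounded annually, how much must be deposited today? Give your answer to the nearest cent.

Annual rate = 1.9% = 0.019; 5 periods.
P = 3,100/(1 + 0.019)^5 ≈ 3,100/1.098679244 ≈ 2,821.5696.

$2,821.57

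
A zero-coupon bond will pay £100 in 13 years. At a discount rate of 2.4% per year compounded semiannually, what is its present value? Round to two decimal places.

Growth factor = (1 + 0.012)^26 ≈ 1.3636199.
P = 100/1.3636199 ≈ 73.3342.

£73.33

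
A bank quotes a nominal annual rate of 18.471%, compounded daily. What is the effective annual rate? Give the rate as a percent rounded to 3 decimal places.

20.281%

EAR = (1 + 18.471%/365)^365 − 1 = (1 + 0.000506055)^365 − 1.
(1 + 0.000506055)^365 ≈ 1.202813, so EAR ≈ 20.28134%.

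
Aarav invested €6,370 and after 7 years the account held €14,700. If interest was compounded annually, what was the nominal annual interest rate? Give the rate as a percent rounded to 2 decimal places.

12.69%

The 7-period growth factor is 14,700/6,370 = 2.30769.
r = 2.30769^(1/7) − 1 ≈ 0.126893, i.e. 12.68927%.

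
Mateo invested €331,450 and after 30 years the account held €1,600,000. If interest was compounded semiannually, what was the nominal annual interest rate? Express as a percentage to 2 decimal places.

5.32%

(1 + r/2)^60 = 1,600,000/331,450 = 4.82727.
1 + r/2 = 4.82727^(1/60) ≈ 1.026585, so r/2 ≈ 0.0265853.
r ≈ 2·0.0265853 = 5.31706%.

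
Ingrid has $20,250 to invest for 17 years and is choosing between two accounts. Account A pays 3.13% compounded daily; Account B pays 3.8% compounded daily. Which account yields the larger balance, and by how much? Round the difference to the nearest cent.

Account A growth factor: (1 + 0.0313/365)^6205 ≈ 1.7024649758; balance ≈ 34,474.9158.
Account B growth factor: (1 + 0.038/365)^6205 ≈ 1.9078298176; balance ≈ 38,633.5538.
Account B is larger by 4,158.6380.

Account B, by $4,158.64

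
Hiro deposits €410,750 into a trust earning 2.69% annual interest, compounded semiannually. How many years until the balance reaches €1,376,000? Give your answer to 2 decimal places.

45.24 years

We need (1 + 0.01345)^(2t) = 3.35, so 2t = ln 3.35 / ln 1.01345 ≈ 90.4880.
t ≈ 90.4880/2 = 45.2440 years.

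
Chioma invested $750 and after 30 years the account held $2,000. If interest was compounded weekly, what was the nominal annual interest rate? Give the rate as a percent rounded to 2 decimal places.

3.27%

(1 + r/52)^1560 = 2,000/750 = 2.66667.
1 + r/52 = 2.66667^(1/1560) ≈ 1.000629, so r/52 ≈ 0.000628934.
r ≈ 52·0.000628934 = 3.27046%.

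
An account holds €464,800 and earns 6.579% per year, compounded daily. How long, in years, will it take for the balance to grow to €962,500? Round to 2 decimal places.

(1 + 0.000180247)^(365t) = 962,500/464,800 = 2.0708.
365t·ln(1 + 0.000180247) = ln(2.0708); 365t = 0.72793/0.00018023 ≈ 4038.8699.
t ≈ 11.0654 years.

11.07 years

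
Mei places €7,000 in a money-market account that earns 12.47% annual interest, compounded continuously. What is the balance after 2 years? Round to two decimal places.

€8,982.79

A = P·e^(rt) = 7,000·e^(0.1247·2) = 7,000·e^0.2494.
e^0.2494 ≈ 1.283255233, so A ≈ 8,982.7866.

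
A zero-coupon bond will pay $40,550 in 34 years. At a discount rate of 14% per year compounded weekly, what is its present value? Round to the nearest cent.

Growth factor = (1 + 0.14/52)^1768 ≈ 116.00157696.
P = 40,550/116.00157696 ≈ 349.5642.

$349.56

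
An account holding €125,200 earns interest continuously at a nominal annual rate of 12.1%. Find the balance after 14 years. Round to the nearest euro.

€681,238

A = P·e^(rt) = 125,200·e^(0.121·14) = 125,200·e^1.694.
e^1.694 ≈ 5.44120204166, so A ≈ 681,238.4956.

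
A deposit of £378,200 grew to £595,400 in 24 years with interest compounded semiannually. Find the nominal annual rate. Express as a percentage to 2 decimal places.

1.90%

The 48-period growth factor is 595,400/378,200 = 1.5743.
r/2 = 1.5743^(1/48) − 1 ≈ 0.00949921, so r ≈ 2·0.00949921 = 1.89984%.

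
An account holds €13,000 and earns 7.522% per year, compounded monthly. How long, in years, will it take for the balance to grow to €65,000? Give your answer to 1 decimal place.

21.5 years

We need (1 + 0.00626833)^(12t) = 5, so 12t = ln 5 / ln 1.006268 ≈ 257.5608.
t ≈ 257.5608/12 = 21.4634 years.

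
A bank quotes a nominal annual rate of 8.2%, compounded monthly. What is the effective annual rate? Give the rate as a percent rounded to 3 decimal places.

EAR = (1 + 8.2%/12)^12 − 1 = (1 + 0.00683333)^12 − 1.
(1 + 0.00683333)^12 ≈ 1.085153, so EAR ≈ 8.51531%.

8.515%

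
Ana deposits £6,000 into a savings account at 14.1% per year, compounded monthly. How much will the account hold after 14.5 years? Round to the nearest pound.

£45,803

Growth factor = (1 + 0.01175)^174 ≈ 7.6337700393.
A ≈ 6,000 × 7.6337700393 ≈ 45,802.6202.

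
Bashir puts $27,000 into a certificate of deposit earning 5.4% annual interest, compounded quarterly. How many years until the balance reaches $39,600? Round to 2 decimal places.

7.14 years

We need (1 + 0.0135)^(4t) = 1.4667, so 4t = ln 1.4667 / ln 1.0135 ≈ 28.5609.
t ≈ 28.5609/4 = 7.1402 years.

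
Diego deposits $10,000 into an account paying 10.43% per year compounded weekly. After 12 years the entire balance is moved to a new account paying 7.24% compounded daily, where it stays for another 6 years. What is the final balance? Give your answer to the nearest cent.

Phase 1: 10,000·(1 + 0.1043/52)^624 ≈ 34,915.5245.
Phase 2: 34,915.5245·(1 + 0.0724/365)^2190 ≈ 53,908.5171.

$53,908.52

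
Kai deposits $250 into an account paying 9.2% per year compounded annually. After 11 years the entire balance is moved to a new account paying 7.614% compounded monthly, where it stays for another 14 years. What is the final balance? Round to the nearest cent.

After 11 years at 9.2%: 250 × 2.632988863 ≈ 658.2472.
Then 14 years at 7.614%: 658.2472 × 2.893863553 ≈ 1,904.8776.

$1,904.88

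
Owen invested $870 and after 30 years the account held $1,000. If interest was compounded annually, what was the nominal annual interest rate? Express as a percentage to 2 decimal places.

0.47%

The 30-period growth factor is 1,000/870 = 1.14943.
r = 1.14943^(1/30) − 1 ≈ 0.00465286, i.e. 0.46529%.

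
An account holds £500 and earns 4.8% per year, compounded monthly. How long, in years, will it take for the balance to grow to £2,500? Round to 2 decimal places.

We need (1 + 0.004)^(12t) = 5, so 12t = ln 5 / ln 1.004 ≈ 403.1637.
t ≈ 403.1637/12 = 33.5970 years.

33.60 years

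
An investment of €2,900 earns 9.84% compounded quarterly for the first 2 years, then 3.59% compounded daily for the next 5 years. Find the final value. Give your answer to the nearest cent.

€4,214.88

Phase 1: 2,900·(1 + 0.0246)^8 ≈ 3,522.3525.
Phase 2: 3,522.3525·(1 + 0.0359/365)^1825 ≈ 4,214.8763.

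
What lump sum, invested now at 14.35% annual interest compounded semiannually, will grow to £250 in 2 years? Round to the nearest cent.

Growth factor = (1 + 0.07175)^4 ≈ 1.31939237.
P = 250/1.31939237 ≈ 189.4812.

£189.48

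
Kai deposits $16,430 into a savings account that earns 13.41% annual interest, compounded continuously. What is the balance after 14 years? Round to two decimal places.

A = P·e^(rt) = 16,430·e^(0.1341·14) = 16,430·e^1.8774.
e^1.8774 ≈ 6.53648788121, so A ≈ 107,394.4959.

$107,394.50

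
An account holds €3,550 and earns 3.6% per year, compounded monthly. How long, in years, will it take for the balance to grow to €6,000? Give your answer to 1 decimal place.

(1 + 0.003)^(12t) = 6,000/3,550 = 1.6901.
12t·ln(1 + 0.003) = ln(1.6901); 12t = 0.52481/0.00299551 ≈ 175.1996.
t ≈ 14.6000 years.

14.6 years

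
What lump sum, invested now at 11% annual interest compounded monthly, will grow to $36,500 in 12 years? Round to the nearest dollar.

Growth factor = (1 + 0.11/12)^144 ≈ 3.7209786807.
P = 36,500/3.7209786807 ≈ 9,809.2473.

$9,809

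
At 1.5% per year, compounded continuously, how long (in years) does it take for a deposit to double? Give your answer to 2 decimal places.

46.21 years

e^(0.015t) = 2, so 0.015t = ln 2 ≈ 0.69315.
t ≈ 0.69315/0.015 ≈ 46.2098.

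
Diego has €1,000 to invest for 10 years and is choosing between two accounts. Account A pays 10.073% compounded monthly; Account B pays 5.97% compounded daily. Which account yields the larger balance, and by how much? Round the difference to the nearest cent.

Account A growth factor: (1 + 0.10073/12)^120 ≈ 2.726710094; balance ≈ 2,726.7101.
Account B growth factor: (1 + 0.0597/365)^3650 ≈ 1.816571952; balance ≈ 1,816.5720.
Account A is larger by 910.1381.

Account A, by €910.14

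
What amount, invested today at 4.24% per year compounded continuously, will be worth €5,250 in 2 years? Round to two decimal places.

€4,823.15

P = A·e^(−rt) = 5,250·e^(−0.0848).
e^(−0.0848) ≈ 0.9186960052, so P ≈ 4,823.1540.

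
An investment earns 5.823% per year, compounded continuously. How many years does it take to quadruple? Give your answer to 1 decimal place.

23.8 years

e^(0.05823t) = 4, so 0.05823t = ln 4 ≈ 1.3863.
t ≈ 1.3863/0.05823 ≈ 23.8072.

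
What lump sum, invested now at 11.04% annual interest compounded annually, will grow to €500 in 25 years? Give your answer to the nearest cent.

€36.47

Annual rate = 11.04% = 0.1104; 25 periods.
P = 500/(1 + 0.1104)^25 ≈ 500/13.7083861 ≈ 36.4740.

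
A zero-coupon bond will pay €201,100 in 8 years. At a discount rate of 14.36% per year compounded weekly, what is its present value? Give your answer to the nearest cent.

Growth factor = (1 + 0.1436/52)^416 ≈ 3.14941489057.
P = 201,100/3.14941489057 ≈ 63,853.1305.

€63,853.13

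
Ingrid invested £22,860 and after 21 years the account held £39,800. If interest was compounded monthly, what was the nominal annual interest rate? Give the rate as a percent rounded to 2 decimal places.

(1 + r/12)^252 = 39,800/22,860 = 1.74103.
1 + r/12 = 1.74103^(1/252) ≈ 1.002203, so r/12 ≈ 0.00220273.
r ≈ 12·0.00220273 = 2.64328%.

2.64%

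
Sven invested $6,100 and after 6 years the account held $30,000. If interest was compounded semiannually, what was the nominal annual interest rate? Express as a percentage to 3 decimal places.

(1 + r/2)^12 = 30,000/6,100 = 4.91803.
1 + r/2 = 4.91803^(1/12) ≈ 1.141956, so r/2 ≈ 0.141956.
r ≈ 2·0.141956 = 28.39115%.

28.391%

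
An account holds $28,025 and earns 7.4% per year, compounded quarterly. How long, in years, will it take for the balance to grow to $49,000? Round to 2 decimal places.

(1 + 0.0185)^(4t) = 49,000/28,025 = 1.7484.
4t·ln(1 + 0.0185) = ln(1.7484); 4t = 0.55872/0.018331 ≈ 30.4798.
t ≈ 7.6199 years.

7.62 years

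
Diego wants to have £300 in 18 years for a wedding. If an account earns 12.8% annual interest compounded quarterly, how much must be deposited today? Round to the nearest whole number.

Periodic rate = 12.8%/4 = 0.032; 72 periods.
P = 300/(1 + 0.032)^72 ≈ 300/9.65913431 ≈ 31.0587.

£31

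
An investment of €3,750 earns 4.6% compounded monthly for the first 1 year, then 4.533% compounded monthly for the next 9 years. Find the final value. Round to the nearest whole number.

€5,900

Phase 1: 3,750·(1 + 0.046/12)^12 ≈ 3,926.1837.
Phase 2: 3,926.1837·(1 + 0.0037775)^108 ≈ 5,899.5099.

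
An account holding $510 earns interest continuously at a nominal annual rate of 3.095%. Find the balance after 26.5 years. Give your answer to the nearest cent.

$1,158.16

A = P·e^(rt) = 510·e^(0.03095·26.5) = 510·e^0.820175.
e^0.820175 ≈ 2.27089721, so A ≈ 1,158.1576.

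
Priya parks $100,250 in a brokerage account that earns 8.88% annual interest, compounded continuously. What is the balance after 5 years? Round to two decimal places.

$156,282.78

A = P·e^(rt) = 100,250·e^(0.0888·5) = 100,250·e^0.444.
e^0.444 ≈ 1.55893048562, so A ≈ 156,282.7812.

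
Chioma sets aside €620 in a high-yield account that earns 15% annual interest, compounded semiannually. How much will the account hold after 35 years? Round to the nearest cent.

Growth factor = (1 + 0.075)^70 ≈ 157.9765036.
A ≈ 620 × 157.9765036 ≈ 97,945.4322.

€97,945.43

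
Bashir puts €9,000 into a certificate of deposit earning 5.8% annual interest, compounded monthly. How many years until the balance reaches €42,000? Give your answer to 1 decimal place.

26.6 years

We need (1 + 0.00483333)^(12t) = 4.6667, so 12t = ln 4.6667 / ln 1.004833 ≈ 319.4824.
t ≈ 319.4824/12 = 26.6235 years.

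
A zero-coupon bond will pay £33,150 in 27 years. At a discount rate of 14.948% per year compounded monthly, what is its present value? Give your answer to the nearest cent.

£600.50

Growth factor = (1 + 0.14948/12)^324 ≈ 55.203674391.
P = 33,150/55.203674391 ≈ 600.5035.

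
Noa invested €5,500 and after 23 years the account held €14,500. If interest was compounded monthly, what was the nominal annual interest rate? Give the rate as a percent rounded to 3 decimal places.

4.222%

(1 + r/12)^276 = 14,500/5,500 = 2.63636.
1 + r/12 = 2.63636^(1/276) ≈ 1.003518, so r/12 ≈ 0.0035185.
r ≈ 12·0.0035185 = 4.22220%.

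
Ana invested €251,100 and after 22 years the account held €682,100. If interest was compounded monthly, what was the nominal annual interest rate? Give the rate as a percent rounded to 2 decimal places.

(1 + r/12)^264 = 682,100/251,100 = 2.71645.
1 + r/12 = 2.71645^(1/264) ≈ 1.003792, so r/12 ≈ 0.0037925.
r ≈ 12·0.0037925 = 4.55099%.

4.55%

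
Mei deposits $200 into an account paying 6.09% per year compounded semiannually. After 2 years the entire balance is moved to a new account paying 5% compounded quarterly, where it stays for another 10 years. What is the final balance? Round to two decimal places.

After 2 years at 6.09%: 200 × 1.12747701 ≈ 225.4954.
Then 10 years at 5%: 225.4954 × 1.64361946 ≈ 370.6286.

$370.63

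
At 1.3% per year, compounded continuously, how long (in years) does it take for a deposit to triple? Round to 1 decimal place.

84.5 years

e^(0.013t) = 3, so 0.013t = ln 3 ≈ 1.0986.
t ≈ 1.0986/0.013 ≈ 84.5086.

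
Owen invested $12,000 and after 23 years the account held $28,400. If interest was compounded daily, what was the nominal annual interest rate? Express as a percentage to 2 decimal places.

3.75%

The 8395-period growth factor is 28,400/12,000 = 2.36667.
r/365 = 2.36667^(1/8395) − 1 ≈ 0.000102624, so r ≈ 365·0.000102624 = 3.74577%.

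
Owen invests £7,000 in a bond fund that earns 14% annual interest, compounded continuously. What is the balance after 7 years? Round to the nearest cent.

£18,651.19

A = P·e^(rt) = 7,000·e^(0.14·7) = 7,000·e^0.98.
e^0.98 ≈ 2.6644562419, so A ≈ 18,651.1937.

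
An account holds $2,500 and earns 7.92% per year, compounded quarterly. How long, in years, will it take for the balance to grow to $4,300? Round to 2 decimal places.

We need (1 + 0.0198)^(4t) = 1.72, so 4t = ln 1.72 / ln 1.0198 ≈ 27.6604.
t ≈ 27.6604/4 = 6.9151 years.

6.92 years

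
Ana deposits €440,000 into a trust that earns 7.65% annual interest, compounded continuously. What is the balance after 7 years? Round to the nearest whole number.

€751,653

A = P·e^(rt) = 440,000·e^(0.0765·7) = 440,000·e^0.5355.
e^0.5355 ≈ 1.70830217984, so A ≈ 751,652.9591.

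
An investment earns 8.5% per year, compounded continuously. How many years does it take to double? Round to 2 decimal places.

8.15 years

e^(0.085t) = 2, so 0.085t = ln 2 ≈ 0.69315.
t ≈ 0.69315/0.085 ≈ 8.1547.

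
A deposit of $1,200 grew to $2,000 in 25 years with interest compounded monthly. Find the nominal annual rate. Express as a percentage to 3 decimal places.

2.045%

The 300-period growth factor is 2,000/1,200 = 1.66667.
r/12 = 1.66667^(1/300) − 1 ≈ 0.0017042, so r ≈ 12·0.0017042 = 2.04504%.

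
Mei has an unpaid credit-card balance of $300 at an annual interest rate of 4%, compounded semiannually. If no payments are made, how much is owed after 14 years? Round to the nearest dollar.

$522

Growth factor = (1 + 0.02)^28 ≈ 1.74102421.
A ≈ 300 × 1.74102421 ≈ 522.3073.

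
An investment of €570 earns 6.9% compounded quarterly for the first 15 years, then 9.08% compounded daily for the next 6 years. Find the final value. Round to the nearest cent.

Phase 1: 570·(1 + 0.01725)^60 ≈ 1,590.5113.
Phase 2: 1,590.5113·(1 + 0.0908/365)^2190 ≈ 2,742.2748.

€2,742.27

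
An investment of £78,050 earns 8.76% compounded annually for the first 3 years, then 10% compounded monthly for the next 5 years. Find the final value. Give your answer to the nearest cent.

£165,206.82

After 3 years at 8.76%: 78,050 × 1.28649350138 ≈ 100,410.8178.
Then 5 years at 10%: 100,410.8178 × 1.64530893478 ≈ 165,206.8156.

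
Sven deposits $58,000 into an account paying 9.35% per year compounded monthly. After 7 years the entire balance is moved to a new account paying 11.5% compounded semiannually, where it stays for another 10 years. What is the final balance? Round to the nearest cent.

$340,548.99

After 7 years at 9.35%: 58,000 × 1.91930539103 ≈ 111,319.7127.
Then 10 years at 11.5%: 111,319.7127 × 3.05919753701 ≈ 340,548.9909.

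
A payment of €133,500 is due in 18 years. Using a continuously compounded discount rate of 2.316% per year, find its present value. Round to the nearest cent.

€87,989.85

P = A·e^(−rt) = 133,500·e^(−0.41688).
e^(−0.41688) ≈ 0.6591000072, so P ≈ 87,989.8510.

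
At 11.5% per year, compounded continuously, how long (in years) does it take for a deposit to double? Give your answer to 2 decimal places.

6.03 years

e^(0.115t) = 2, so 0.115t = ln 2 ≈ 0.69315.
t ≈ 0.69315/0.115 ≈ 6.0274.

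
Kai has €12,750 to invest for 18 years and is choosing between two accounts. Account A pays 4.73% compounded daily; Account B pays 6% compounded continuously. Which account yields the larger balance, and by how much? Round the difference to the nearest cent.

Account A growth factor: (1 + 0.0473/365)^6570 ≈ 2.3427954163; balance ≈ 29,870.6416.
Account B growth factor: e^(0.06·18) = e^1.08 ≈ 2.9446795511; balance ≈ 37,544.6643.
Account B is larger by 7,674.0227.

Account B, by €7,674.02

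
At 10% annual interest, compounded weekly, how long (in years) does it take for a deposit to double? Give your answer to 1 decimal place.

6.9 years

(1 + 0.00192308)^(52t) = 2.
52t = ln 2 / ln(1 + 0.00192308) ≈ 0.69315/0.00192123 ≈ 360.7830.
t ≈ 6.9381.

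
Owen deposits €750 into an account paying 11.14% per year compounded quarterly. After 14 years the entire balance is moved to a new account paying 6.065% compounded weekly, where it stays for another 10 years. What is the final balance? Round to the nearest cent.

€6,402.84

After 14 years at 11.14%: 750 × 4.65656267 ≈ 3,492.4220.
Then 10 years at 6.065%: 3,492.4220 × 1.833353091 ≈ 6,402.8427.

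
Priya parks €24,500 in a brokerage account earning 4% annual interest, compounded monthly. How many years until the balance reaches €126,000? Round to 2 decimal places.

41.01 years

We need (1 + 0.00333333)^(12t) = 5.1429, so 12t = ln 5.1429 / ln 1.003333 ≈ 492.1010.
t ≈ 492.1010/12 = 41.0084 years.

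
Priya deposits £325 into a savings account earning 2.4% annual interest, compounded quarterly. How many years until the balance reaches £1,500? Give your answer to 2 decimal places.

(1 + 0.006)^(4t) = 1,500/325 = 4.6154.
4t·ln(1 + 0.006) = ln(4.6154); 4t = 1.5294/0.00598207 ≈ 255.6631.
t ≈ 63.9158 years.

63.92 years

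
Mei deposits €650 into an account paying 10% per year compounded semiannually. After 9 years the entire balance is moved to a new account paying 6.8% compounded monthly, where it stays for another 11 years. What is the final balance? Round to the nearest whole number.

After 9 years at 10%: 650 × 2.406619234 ≈ 1,564.3025.
Then 11 years at 6.8%: 1,564.3025 × 2.108314133 ≈ 3,298.0411.

€3,298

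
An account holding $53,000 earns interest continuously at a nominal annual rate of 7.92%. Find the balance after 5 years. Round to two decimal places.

$78,751.07

A = P·e^(rt) = 53,000·e^(0.0792·5) = 53,000·e^0.396.
e^0.396 ≈ 1.4858693176, so A ≈ 78,751.0738.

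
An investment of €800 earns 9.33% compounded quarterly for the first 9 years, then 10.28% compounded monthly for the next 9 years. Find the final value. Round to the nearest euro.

After 9 years at 9.33%: 800 × 2.293448694 ≈ 1,834.7590.
Then 9 years at 10.28%: 1,834.7590 × 2.512452954 ≈ 4,609.7456.

€4,610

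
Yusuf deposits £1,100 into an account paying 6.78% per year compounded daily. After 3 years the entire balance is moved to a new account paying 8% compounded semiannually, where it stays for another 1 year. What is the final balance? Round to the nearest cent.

After 3 years at 6.78%: 1,100 × 1.225539446 ≈ 1,348.0934.
Then 1 years at 8%: 1,348.0934 × 1.0816 ≈ 1,458.0978.

£1,458.10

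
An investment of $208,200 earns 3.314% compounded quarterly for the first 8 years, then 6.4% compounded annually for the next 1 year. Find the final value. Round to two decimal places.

After 8 years at 3.314%: 208,200 × 1.30216435561 ≈ 271,110.6188.
Then 1 years at 6.4%: 271,110.6188 × 1.064 ≈ 288,461.6984.

$288,461.70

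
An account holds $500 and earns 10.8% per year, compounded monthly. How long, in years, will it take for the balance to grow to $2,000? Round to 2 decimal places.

12.89 years

We need (1 + 0.009)^(12t) = 4, so 12t = ln 4 / ln 1.009 ≈ 154.7248.
t ≈ 154.7248/12 = 12.8937 years.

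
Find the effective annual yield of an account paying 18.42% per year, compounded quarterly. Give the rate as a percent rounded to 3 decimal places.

19.732%

One year is 4 periods at 0.04605 each: (1 + 0.04605)^4 ≈ 1.197319.
EAR = 1.197319 − 1 ≈ 19.73187%.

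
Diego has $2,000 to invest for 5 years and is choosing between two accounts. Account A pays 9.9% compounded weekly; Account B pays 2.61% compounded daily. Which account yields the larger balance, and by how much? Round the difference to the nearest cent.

Account A, by $1,000.67

Account A growth factor: (1 + 0.099/52)^260 ≈ 1.639726394; balance ≈ 3,279.4528.
Account B growth factor: (1 + 0.0261/365)^1825 ≈ 1.139392624; balance ≈ 2,278.7852.
Account A is larger by 1,000.6675.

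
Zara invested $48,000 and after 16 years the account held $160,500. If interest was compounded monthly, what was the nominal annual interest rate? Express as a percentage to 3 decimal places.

The 192-period growth factor is 160,500/48,000 = 3.34375.
r/12 = 3.34375^(1/192) − 1 ≈ 0.00630675, so r ≈ 12·0.00630675 = 7.56810%.

7.568%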